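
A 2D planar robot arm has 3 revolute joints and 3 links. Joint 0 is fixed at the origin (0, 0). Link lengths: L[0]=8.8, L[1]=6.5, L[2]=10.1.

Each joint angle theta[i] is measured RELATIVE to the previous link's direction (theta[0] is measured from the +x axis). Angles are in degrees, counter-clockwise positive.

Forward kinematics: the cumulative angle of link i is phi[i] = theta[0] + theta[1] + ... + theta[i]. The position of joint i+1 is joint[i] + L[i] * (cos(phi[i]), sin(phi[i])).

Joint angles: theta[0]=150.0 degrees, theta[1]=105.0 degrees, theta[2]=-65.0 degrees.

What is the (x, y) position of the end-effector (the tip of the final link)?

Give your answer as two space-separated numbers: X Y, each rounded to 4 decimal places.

Answer: -19.2499 -3.6324

Derivation:
joint[0] = (0.0000, 0.0000)  (base)
link 0: phi[0] = 150 = 150 deg
  cos(150 deg) = -0.8660, sin(150 deg) = 0.5000
  joint[1] = (0.0000, 0.0000) + 8.8 * (-0.8660, 0.5000) = (0.0000 + -7.6210, 0.0000 + 4.4000) = (-7.6210, 4.4000)
link 1: phi[1] = 150 + 105 = 255 deg
  cos(255 deg) = -0.2588, sin(255 deg) = -0.9659
  joint[2] = (-7.6210, 4.4000) + 6.5 * (-0.2588, -0.9659) = (-7.6210 + -1.6823, 4.4000 + -6.2785) = (-9.3033, -1.8785)
link 2: phi[2] = 150 + 105 + -65 = 190 deg
  cos(190 deg) = -0.9848, sin(190 deg) = -0.1736
  joint[3] = (-9.3033, -1.8785) + 10.1 * (-0.9848, -0.1736) = (-9.3033 + -9.9466, -1.8785 + -1.7538) = (-19.2499, -3.6324)
End effector: (-19.2499, -3.6324)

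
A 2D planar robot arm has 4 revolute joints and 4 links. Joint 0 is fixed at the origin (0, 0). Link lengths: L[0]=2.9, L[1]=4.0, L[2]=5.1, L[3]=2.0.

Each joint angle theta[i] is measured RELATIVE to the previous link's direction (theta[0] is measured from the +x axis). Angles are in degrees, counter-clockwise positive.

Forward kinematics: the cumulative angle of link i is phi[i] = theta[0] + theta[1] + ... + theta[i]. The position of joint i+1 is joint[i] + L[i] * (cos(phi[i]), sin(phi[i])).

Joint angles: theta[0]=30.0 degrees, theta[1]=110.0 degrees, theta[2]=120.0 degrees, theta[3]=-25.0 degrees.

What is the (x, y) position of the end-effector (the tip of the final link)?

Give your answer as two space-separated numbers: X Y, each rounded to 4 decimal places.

Answer: -2.5855 -2.6397

Derivation:
joint[0] = (0.0000, 0.0000)  (base)
link 0: phi[0] = 30 = 30 deg
  cos(30 deg) = 0.8660, sin(30 deg) = 0.5000
  joint[1] = (0.0000, 0.0000) + 2.9 * (0.8660, 0.5000) = (0.0000 + 2.5115, 0.0000 + 1.4500) = (2.5115, 1.4500)
link 1: phi[1] = 30 + 110 = 140 deg
  cos(140 deg) = -0.7660, sin(140 deg) = 0.6428
  joint[2] = (2.5115, 1.4500) + 4 * (-0.7660, 0.6428) = (2.5115 + -3.0642, 1.4500 + 2.5712) = (-0.5527, 4.0212)
link 2: phi[2] = 30 + 110 + 120 = 260 deg
  cos(260 deg) = -0.1736, sin(260 deg) = -0.9848
  joint[3] = (-0.5527, 4.0212) + 5.1 * (-0.1736, -0.9848) = (-0.5527 + -0.8856, 4.0212 + -5.0225) = (-1.4383, -1.0014)
link 3: phi[3] = 30 + 110 + 120 + -25 = 235 deg
  cos(235 deg) = -0.5736, sin(235 deg) = -0.8192
  joint[4] = (-1.4383, -1.0014) + 2 * (-0.5736, -0.8192) = (-1.4383 + -1.1472, -1.0014 + -1.6383) = (-2.5855, -2.6397)
End effector: (-2.5855, -2.6397)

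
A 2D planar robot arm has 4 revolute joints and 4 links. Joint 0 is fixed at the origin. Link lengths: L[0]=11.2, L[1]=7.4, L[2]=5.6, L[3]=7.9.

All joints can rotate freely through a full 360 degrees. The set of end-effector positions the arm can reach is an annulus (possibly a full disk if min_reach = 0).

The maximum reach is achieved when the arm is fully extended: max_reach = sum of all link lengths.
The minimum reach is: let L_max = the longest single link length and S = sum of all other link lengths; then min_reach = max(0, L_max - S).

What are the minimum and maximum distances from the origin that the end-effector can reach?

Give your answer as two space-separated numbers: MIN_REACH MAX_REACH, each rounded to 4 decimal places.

Answer: 0.0000 32.1000

Derivation:
Link lengths: [11.2, 7.4, 5.6, 7.9]
max_reach = 11.2 + 7.4 + 5.6 + 7.9 = 32.1
L_max = max([11.2, 7.4, 5.6, 7.9]) = 11.2
S (sum of others) = 32.1 - 11.2 = 20.9
min_reach = max(0, 11.2 - 20.9) = max(0, -9.7) = 0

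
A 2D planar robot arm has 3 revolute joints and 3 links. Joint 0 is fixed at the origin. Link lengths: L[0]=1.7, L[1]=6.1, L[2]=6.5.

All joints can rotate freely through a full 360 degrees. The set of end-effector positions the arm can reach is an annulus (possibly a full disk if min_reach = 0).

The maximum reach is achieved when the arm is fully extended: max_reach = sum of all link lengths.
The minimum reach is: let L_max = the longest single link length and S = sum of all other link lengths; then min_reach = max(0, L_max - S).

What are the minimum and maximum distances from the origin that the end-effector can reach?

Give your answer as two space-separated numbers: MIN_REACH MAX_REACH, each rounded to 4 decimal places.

Link lengths: [1.7, 6.1, 6.5]
max_reach = 1.7 + 6.1 + 6.5 = 14.3
L_max = max([1.7, 6.1, 6.5]) = 6.5
S (sum of others) = 14.3 - 6.5 = 7.8
min_reach = max(0, 6.5 - 7.8) = max(0, -1.3) = 0

Answer: 0.0000 14.3000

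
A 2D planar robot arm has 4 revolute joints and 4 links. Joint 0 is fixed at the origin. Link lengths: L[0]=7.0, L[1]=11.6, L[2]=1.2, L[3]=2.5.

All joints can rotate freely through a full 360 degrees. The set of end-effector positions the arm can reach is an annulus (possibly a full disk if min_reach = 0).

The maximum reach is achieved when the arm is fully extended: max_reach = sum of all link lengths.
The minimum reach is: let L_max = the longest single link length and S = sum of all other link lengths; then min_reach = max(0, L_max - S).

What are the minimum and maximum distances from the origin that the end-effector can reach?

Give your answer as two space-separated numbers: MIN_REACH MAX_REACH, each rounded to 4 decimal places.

Answer: 0.9000 22.3000

Derivation:
Link lengths: [7.0, 11.6, 1.2, 2.5]
max_reach = 7 + 11.6 + 1.2 + 2.5 = 22.3
L_max = max([7.0, 11.6, 1.2, 2.5]) = 11.6
S (sum of others) = 22.3 - 11.6 = 10.7
min_reach = max(0, 11.6 - 10.7) = max(0, 0.9) = 0.9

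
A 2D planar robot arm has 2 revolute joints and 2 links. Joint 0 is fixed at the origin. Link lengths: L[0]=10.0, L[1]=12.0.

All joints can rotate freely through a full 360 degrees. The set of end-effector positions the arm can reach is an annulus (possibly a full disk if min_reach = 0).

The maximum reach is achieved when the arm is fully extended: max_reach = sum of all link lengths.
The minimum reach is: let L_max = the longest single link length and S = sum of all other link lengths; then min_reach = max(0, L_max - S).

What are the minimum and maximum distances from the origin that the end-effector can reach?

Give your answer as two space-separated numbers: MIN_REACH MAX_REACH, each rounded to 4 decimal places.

Link lengths: [10.0, 12.0]
max_reach = 10 + 12 = 22
L_max = max([10.0, 12.0]) = 12
S (sum of others) = 22 - 12 = 10
min_reach = max(0, 12 - 10) = max(0, 2) = 2

Answer: 2.0000 22.0000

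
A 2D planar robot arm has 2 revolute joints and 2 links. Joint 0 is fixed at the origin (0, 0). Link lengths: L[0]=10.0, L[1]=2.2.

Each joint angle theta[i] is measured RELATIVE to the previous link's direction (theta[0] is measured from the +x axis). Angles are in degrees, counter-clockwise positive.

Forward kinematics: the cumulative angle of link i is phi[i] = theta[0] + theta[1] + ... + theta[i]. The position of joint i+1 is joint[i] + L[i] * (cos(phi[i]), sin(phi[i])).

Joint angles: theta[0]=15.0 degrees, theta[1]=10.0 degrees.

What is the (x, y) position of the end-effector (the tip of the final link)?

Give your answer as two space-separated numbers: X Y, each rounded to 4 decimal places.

joint[0] = (0.0000, 0.0000)  (base)
link 0: phi[0] = 15 = 15 deg
  cos(15 deg) = 0.9659, sin(15 deg) = 0.2588
  joint[1] = (0.0000, 0.0000) + 10 * (0.9659, 0.2588) = (0.0000 + 9.6593, 0.0000 + 2.5882) = (9.6593, 2.5882)
link 1: phi[1] = 15 + 10 = 25 deg
  cos(25 deg) = 0.9063, sin(25 deg) = 0.4226
  joint[2] = (9.6593, 2.5882) + 2.2 * (0.9063, 0.4226) = (9.6593 + 1.9939, 2.5882 + 0.9298) = (11.6531, 3.5180)
End effector: (11.6531, 3.5180)

Answer: 11.6531 3.5180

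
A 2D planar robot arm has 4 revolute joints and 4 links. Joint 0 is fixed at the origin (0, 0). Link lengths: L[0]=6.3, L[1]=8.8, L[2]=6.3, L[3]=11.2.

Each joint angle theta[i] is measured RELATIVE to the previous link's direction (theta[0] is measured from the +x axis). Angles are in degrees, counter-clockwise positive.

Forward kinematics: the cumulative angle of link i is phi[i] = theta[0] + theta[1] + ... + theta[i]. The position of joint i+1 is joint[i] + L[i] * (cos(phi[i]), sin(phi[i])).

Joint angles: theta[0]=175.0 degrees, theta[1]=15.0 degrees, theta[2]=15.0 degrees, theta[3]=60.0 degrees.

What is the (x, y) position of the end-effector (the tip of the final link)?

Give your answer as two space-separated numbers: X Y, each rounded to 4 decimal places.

Answer: -21.6282 -14.7989

Derivation:
joint[0] = (0.0000, 0.0000)  (base)
link 0: phi[0] = 175 = 175 deg
  cos(175 deg) = -0.9962, sin(175 deg) = 0.0872
  joint[1] = (0.0000, 0.0000) + 6.3 * (-0.9962, 0.0872) = (0.0000 + -6.2760, 0.0000 + 0.5491) = (-6.2760, 0.5491)
link 1: phi[1] = 175 + 15 = 190 deg
  cos(190 deg) = -0.9848, sin(190 deg) = -0.1736
  joint[2] = (-6.2760, 0.5491) + 8.8 * (-0.9848, -0.1736) = (-6.2760 + -8.6663, 0.5491 + -1.5281) = (-14.9423, -0.9790)
link 2: phi[2] = 175 + 15 + 15 = 205 deg
  cos(205 deg) = -0.9063, sin(205 deg) = -0.4226
  joint[3] = (-14.9423, -0.9790) + 6.3 * (-0.9063, -0.4226) = (-14.9423 + -5.7097, -0.9790 + -2.6625) = (-20.6521, -3.6415)
link 3: phi[3] = 175 + 15 + 15 + 60 = 265 deg
  cos(265 deg) = -0.0872, sin(265 deg) = -0.9962
  joint[4] = (-20.6521, -3.6415) + 11.2 * (-0.0872, -0.9962) = (-20.6521 + -0.9761, -3.6415 + -11.1574) = (-21.6282, -14.7989)
End effector: (-21.6282, -14.7989)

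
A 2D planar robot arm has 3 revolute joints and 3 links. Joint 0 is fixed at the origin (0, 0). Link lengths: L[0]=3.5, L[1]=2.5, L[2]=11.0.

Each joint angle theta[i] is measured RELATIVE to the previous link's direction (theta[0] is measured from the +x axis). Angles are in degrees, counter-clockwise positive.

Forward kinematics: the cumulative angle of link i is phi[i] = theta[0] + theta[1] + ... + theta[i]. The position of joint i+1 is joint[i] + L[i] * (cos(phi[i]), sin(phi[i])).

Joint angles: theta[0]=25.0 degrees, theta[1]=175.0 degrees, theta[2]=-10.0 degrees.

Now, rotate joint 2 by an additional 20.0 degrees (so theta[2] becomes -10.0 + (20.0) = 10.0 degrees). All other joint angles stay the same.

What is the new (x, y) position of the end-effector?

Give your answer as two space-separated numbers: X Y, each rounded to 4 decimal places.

Answer: -8.7034 -4.8759

Derivation:
joint[0] = (0.0000, 0.0000)  (base)
link 0: phi[0] = 25 = 25 deg
  cos(25 deg) = 0.9063, sin(25 deg) = 0.4226
  joint[1] = (0.0000, 0.0000) + 3.5 * (0.9063, 0.4226) = (0.0000 + 3.1721, 0.0000 + 1.4792) = (3.1721, 1.4792)
link 1: phi[1] = 25 + 175 = 200 deg
  cos(200 deg) = -0.9397, sin(200 deg) = -0.3420
  joint[2] = (3.1721, 1.4792) + 2.5 * (-0.9397, -0.3420) = (3.1721 + -2.3492, 1.4792 + -0.8551) = (0.8228, 0.6241)
link 2: phi[2] = 25 + 175 + 10 = 210 deg
  cos(210 deg) = -0.8660, sin(210 deg) = -0.5000
  joint[3] = (0.8228, 0.6241) + 11 * (-0.8660, -0.5000) = (0.8228 + -9.5263, 0.6241 + -5.5000) = (-8.7034, -4.8759)
End effector: (-8.7034, -4.8759)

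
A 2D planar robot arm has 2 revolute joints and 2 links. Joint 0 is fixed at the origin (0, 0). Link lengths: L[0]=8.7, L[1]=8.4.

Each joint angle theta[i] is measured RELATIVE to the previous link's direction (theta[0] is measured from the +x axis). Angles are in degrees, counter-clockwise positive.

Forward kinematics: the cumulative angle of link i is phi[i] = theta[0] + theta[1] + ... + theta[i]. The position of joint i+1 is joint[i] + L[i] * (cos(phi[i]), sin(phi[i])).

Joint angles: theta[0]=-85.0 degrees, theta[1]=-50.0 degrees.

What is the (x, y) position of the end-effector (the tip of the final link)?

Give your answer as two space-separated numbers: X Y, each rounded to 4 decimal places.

joint[0] = (0.0000, 0.0000)  (base)
link 0: phi[0] = -85 = -85 deg
  cos(-85 deg) = 0.0872, sin(-85 deg) = -0.9962
  joint[1] = (0.0000, 0.0000) + 8.7 * (0.0872, -0.9962) = (0.0000 + 0.7583, 0.0000 + -8.6669) = (0.7583, -8.6669)
link 1: phi[1] = -85 + -50 = -135 deg
  cos(-135 deg) = -0.7071, sin(-135 deg) = -0.7071
  joint[2] = (0.7583, -8.6669) + 8.4 * (-0.7071, -0.7071) = (0.7583 + -5.9397, -8.6669 + -5.9397) = (-5.1814, -14.6066)
End effector: (-5.1814, -14.6066)

Answer: -5.1814 -14.6066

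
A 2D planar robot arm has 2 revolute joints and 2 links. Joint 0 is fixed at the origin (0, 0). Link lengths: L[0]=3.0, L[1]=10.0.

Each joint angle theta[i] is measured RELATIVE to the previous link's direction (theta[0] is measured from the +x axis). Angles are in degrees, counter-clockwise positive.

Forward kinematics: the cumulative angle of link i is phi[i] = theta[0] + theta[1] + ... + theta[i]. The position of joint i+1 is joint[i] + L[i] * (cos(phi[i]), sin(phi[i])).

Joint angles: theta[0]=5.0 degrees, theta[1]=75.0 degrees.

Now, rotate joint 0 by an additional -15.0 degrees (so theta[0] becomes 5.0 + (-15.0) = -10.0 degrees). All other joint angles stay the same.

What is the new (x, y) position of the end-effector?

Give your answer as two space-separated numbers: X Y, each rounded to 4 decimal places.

joint[0] = (0.0000, 0.0000)  (base)
link 0: phi[0] = -10 = -10 deg
  cos(-10 deg) = 0.9848, sin(-10 deg) = -0.1736
  joint[1] = (0.0000, 0.0000) + 3 * (0.9848, -0.1736) = (0.0000 + 2.9544, 0.0000 + -0.5209) = (2.9544, -0.5209)
link 1: phi[1] = -10 + 75 = 65 deg
  cos(65 deg) = 0.4226, sin(65 deg) = 0.9063
  joint[2] = (2.9544, -0.5209) + 10 * (0.4226, 0.9063) = (2.9544 + 4.2262, -0.5209 + 9.0631) = (7.1806, 8.5421)
End effector: (7.1806, 8.5421)

Answer: 7.1806 8.5421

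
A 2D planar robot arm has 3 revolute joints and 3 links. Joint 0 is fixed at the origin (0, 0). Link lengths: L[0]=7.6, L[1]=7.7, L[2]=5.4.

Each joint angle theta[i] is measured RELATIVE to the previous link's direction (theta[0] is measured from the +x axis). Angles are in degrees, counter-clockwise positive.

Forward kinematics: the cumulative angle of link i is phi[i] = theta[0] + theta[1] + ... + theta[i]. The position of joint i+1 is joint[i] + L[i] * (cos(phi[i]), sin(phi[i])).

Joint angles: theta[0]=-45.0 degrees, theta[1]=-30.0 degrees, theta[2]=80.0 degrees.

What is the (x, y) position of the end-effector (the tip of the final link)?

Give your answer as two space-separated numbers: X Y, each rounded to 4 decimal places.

joint[0] = (0.0000, 0.0000)  (base)
link 0: phi[0] = -45 = -45 deg
  cos(-45 deg) = 0.7071, sin(-45 deg) = -0.7071
  joint[1] = (0.0000, 0.0000) + 7.6 * (0.7071, -0.7071) = (0.0000 + 5.3740, 0.0000 + -5.3740) = (5.3740, -5.3740)
link 1: phi[1] = -45 + -30 = -75 deg
  cos(-75 deg) = 0.2588, sin(-75 deg) = -0.9659
  joint[2] = (5.3740, -5.3740) + 7.7 * (0.2588, -0.9659) = (5.3740 + 1.9929, -5.3740 + -7.4376) = (7.3669, -12.8116)
link 2: phi[2] = -45 + -30 + 80 = 5 deg
  cos(5 deg) = 0.9962, sin(5 deg) = 0.0872
  joint[3] = (7.3669, -12.8116) + 5.4 * (0.9962, 0.0872) = (7.3669 + 5.3795, -12.8116 + 0.4706) = (12.7464, -12.3410)
End effector: (12.7464, -12.3410)

Answer: 12.7464 -12.3410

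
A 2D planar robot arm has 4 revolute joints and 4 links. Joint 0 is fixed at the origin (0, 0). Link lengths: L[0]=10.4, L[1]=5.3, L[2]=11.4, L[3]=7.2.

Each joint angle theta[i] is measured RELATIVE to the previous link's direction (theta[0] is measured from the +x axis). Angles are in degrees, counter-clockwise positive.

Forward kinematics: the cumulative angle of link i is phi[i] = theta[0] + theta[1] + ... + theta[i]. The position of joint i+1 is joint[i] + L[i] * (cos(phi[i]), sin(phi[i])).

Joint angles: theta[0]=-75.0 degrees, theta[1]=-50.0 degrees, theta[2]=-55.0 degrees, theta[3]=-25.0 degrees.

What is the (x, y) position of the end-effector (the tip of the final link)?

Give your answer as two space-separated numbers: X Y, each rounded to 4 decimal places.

Answer: -18.2737 -11.3443

Derivation:
joint[0] = (0.0000, 0.0000)  (base)
link 0: phi[0] = -75 = -75 deg
  cos(-75 deg) = 0.2588, sin(-75 deg) = -0.9659
  joint[1] = (0.0000, 0.0000) + 10.4 * (0.2588, -0.9659) = (0.0000 + 2.6917, 0.0000 + -10.0456) = (2.6917, -10.0456)
link 1: phi[1] = -75 + -50 = -125 deg
  cos(-125 deg) = -0.5736, sin(-125 deg) = -0.8192
  joint[2] = (2.6917, -10.0456) + 5.3 * (-0.5736, -0.8192) = (2.6917 + -3.0400, -10.0456 + -4.3415) = (-0.3482, -14.3871)
link 2: phi[2] = -75 + -50 + -55 = -180 deg
  cos(-180 deg) = -1.0000, sin(-180 deg) = -0.0000
  joint[3] = (-0.3482, -14.3871) + 11.4 * (-1.0000, -0.0000) = (-0.3482 + -11.4000, -14.3871 + -0.0000) = (-11.7482, -14.3871)
link 3: phi[3] = -75 + -50 + -55 + -25 = -205 deg
  cos(-205 deg) = -0.9063, sin(-205 deg) = 0.4226
  joint[4] = (-11.7482, -14.3871) + 7.2 * (-0.9063, 0.4226) = (-11.7482 + -6.5254, -14.3871 + 3.0429) = (-18.2737, -11.3443)
End effector: (-18.2737, -11.3443)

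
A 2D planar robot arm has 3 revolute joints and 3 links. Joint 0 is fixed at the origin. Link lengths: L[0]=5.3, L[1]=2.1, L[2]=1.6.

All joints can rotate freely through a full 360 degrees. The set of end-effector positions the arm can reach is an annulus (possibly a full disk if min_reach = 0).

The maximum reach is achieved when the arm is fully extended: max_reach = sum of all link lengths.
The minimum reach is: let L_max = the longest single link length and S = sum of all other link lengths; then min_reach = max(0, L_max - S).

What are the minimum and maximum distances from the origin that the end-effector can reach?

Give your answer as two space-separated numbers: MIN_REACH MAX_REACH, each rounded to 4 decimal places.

Link lengths: [5.3, 2.1, 1.6]
max_reach = 5.3 + 2.1 + 1.6 = 9
L_max = max([5.3, 2.1, 1.6]) = 5.3
S (sum of others) = 9 - 5.3 = 3.7
min_reach = max(0, 5.3 - 3.7) = max(0, 1.6) = 1.6

Answer: 1.6000 9.0000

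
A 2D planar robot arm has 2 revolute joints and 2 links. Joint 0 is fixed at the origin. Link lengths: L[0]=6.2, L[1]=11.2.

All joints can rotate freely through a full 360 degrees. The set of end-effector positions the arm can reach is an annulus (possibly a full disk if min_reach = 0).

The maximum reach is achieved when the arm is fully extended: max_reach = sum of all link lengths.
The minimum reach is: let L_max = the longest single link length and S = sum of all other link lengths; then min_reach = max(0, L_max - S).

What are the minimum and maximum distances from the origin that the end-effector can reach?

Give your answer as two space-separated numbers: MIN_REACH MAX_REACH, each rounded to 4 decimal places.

Answer: 5.0000 17.4000

Derivation:
Link lengths: [6.2, 11.2]
max_reach = 6.2 + 11.2 = 17.4
L_max = max([6.2, 11.2]) = 11.2
S (sum of others) = 17.4 - 11.2 = 6.2
min_reach = max(0, 11.2 - 6.2) = max(0, 5) = 5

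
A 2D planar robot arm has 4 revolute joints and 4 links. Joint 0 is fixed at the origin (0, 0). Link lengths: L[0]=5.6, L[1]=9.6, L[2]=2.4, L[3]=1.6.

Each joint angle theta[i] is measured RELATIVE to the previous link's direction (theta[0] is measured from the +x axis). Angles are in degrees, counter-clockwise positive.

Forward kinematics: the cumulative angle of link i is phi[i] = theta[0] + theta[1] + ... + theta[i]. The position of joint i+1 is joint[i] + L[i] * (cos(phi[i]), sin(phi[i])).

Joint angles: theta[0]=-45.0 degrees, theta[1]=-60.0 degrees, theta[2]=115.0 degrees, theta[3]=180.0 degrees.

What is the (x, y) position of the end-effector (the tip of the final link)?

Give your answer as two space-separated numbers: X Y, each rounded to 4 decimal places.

Answer: 2.2630 -13.0938

Derivation:
joint[0] = (0.0000, 0.0000)  (base)
link 0: phi[0] = -45 = -45 deg
  cos(-45 deg) = 0.7071, sin(-45 deg) = -0.7071
  joint[1] = (0.0000, 0.0000) + 5.6 * (0.7071, -0.7071) = (0.0000 + 3.9598, 0.0000 + -3.9598) = (3.9598, -3.9598)
link 1: phi[1] = -45 + -60 = -105 deg
  cos(-105 deg) = -0.2588, sin(-105 deg) = -0.9659
  joint[2] = (3.9598, -3.9598) + 9.6 * (-0.2588, -0.9659) = (3.9598 + -2.4847, -3.9598 + -9.2729) = (1.4751, -13.2327)
link 2: phi[2] = -45 + -60 + 115 = 10 deg
  cos(10 deg) = 0.9848, sin(10 deg) = 0.1736
  joint[3] = (1.4751, -13.2327) + 2.4 * (0.9848, 0.1736) = (1.4751 + 2.3635, -13.2327 + 0.4168) = (3.8387, -12.8159)
link 3: phi[3] = -45 + -60 + 115 + 180 = 190 deg
  cos(190 deg) = -0.9848, sin(190 deg) = -0.1736
  joint[4] = (3.8387, -12.8159) + 1.6 * (-0.9848, -0.1736) = (3.8387 + -1.5757, -12.8159 + -0.2778) = (2.2630, -13.0938)
End effector: (2.2630, -13.0938)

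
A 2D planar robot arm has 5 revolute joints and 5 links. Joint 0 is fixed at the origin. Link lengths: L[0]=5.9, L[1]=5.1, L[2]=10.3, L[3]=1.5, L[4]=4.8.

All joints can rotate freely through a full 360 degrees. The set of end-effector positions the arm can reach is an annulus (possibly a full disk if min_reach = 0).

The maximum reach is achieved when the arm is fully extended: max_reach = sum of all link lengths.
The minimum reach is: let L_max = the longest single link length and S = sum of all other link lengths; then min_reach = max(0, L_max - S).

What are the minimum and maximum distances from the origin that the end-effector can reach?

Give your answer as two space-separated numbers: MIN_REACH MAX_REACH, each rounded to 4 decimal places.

Link lengths: [5.9, 5.1, 10.3, 1.5, 4.8]
max_reach = 5.9 + 5.1 + 10.3 + 1.5 + 4.8 = 27.6
L_max = max([5.9, 5.1, 10.3, 1.5, 4.8]) = 10.3
S (sum of others) = 27.6 - 10.3 = 17.3
min_reach = max(0, 10.3 - 17.3) = max(0, -7) = 0

Answer: 0.0000 27.6000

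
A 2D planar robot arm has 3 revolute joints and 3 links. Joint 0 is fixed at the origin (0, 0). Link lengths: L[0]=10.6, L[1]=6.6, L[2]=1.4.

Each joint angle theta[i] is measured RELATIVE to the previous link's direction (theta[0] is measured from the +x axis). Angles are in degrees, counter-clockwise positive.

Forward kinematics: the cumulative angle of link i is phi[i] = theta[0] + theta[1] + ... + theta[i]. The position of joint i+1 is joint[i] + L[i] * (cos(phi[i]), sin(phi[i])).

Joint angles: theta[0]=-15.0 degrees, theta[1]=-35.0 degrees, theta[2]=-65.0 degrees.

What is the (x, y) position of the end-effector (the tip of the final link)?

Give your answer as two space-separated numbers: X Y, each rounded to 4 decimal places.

joint[0] = (0.0000, 0.0000)  (base)
link 0: phi[0] = -15 = -15 deg
  cos(-15 deg) = 0.9659, sin(-15 deg) = -0.2588
  joint[1] = (0.0000, 0.0000) + 10.6 * (0.9659, -0.2588) = (0.0000 + 10.2388, 0.0000 + -2.7435) = (10.2388, -2.7435)
link 1: phi[1] = -15 + -35 = -50 deg
  cos(-50 deg) = 0.6428, sin(-50 deg) = -0.7660
  joint[2] = (10.2388, -2.7435) + 6.6 * (0.6428, -0.7660) = (10.2388 + 4.2424, -2.7435 + -5.0559) = (14.4812, -7.7994)
link 2: phi[2] = -15 + -35 + -65 = -115 deg
  cos(-115 deg) = -0.4226, sin(-115 deg) = -0.9063
  joint[3] = (14.4812, -7.7994) + 1.4 * (-0.4226, -0.9063) = (14.4812 + -0.5917, -7.7994 + -1.2688) = (13.8895, -9.0682)
End effector: (13.8895, -9.0682)

Answer: 13.8895 -9.0682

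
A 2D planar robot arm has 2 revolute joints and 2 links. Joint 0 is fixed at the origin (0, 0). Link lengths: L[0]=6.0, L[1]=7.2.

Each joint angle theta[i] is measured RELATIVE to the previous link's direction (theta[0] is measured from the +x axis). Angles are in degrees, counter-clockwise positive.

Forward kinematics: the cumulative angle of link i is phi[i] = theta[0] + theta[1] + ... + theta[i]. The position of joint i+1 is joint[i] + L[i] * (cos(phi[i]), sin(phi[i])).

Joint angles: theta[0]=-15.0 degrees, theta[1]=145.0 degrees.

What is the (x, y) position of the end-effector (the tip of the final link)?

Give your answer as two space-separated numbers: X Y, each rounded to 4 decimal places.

joint[0] = (0.0000, 0.0000)  (base)
link 0: phi[0] = -15 = -15 deg
  cos(-15 deg) = 0.9659, sin(-15 deg) = -0.2588
  joint[1] = (0.0000, 0.0000) + 6 * (0.9659, -0.2588) = (0.0000 + 5.7956, 0.0000 + -1.5529) = (5.7956, -1.5529)
link 1: phi[1] = -15 + 145 = 130 deg
  cos(130 deg) = -0.6428, sin(130 deg) = 0.7660
  joint[2] = (5.7956, -1.5529) + 7.2 * (-0.6428, 0.7660) = (5.7956 + -4.6281, -1.5529 + 5.5155) = (1.1675, 3.9626)
End effector: (1.1675, 3.9626)

Answer: 1.1675 3.9626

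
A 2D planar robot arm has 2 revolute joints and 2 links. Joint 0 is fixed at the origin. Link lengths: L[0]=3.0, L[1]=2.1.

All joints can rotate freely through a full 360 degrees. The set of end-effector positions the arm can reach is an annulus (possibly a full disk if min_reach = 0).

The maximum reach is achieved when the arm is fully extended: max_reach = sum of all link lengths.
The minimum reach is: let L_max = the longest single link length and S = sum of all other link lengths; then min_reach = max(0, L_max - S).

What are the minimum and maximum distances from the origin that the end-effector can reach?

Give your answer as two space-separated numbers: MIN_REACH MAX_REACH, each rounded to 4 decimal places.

Link lengths: [3.0, 2.1]
max_reach = 3 + 2.1 = 5.1
L_max = max([3.0, 2.1]) = 3
S (sum of others) = 5.1 - 3 = 2.1
min_reach = max(0, 3 - 2.1) = max(0, 0.9) = 0.9

Answer: 0.9000 5.1000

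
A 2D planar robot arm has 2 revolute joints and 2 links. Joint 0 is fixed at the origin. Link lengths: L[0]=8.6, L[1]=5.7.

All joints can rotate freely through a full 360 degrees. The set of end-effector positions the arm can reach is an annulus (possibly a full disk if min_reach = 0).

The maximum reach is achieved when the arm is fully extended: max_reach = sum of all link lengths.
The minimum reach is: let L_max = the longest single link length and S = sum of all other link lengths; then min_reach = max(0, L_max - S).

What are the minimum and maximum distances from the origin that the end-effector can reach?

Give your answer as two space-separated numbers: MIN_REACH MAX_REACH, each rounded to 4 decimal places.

Link lengths: [8.6, 5.7]
max_reach = 8.6 + 5.7 = 14.3
L_max = max([8.6, 5.7]) = 8.6
S (sum of others) = 14.3 - 8.6 = 5.7
min_reach = max(0, 8.6 - 5.7) = max(0, 2.9) = 2.9

Answer: 2.9000 14.3000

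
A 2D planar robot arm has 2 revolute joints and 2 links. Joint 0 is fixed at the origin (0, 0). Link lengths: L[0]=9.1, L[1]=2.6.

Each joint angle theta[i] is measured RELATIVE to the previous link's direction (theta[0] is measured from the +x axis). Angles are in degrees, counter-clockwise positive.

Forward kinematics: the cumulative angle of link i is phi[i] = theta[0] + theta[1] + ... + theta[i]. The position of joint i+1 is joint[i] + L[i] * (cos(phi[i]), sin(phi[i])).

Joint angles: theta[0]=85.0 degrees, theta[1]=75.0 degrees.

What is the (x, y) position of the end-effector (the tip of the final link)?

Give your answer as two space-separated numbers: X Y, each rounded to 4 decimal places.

Answer: -1.6501 9.9546

Derivation:
joint[0] = (0.0000, 0.0000)  (base)
link 0: phi[0] = 85 = 85 deg
  cos(85 deg) = 0.0872, sin(85 deg) = 0.9962
  joint[1] = (0.0000, 0.0000) + 9.1 * (0.0872, 0.9962) = (0.0000 + 0.7931, 0.0000 + 9.0654) = (0.7931, 9.0654)
link 1: phi[1] = 85 + 75 = 160 deg
  cos(160 deg) = -0.9397, sin(160 deg) = 0.3420
  joint[2] = (0.7931, 9.0654) + 2.6 * (-0.9397, 0.3420) = (0.7931 + -2.4432, 9.0654 + 0.8893) = (-1.6501, 9.9546)
End effector: (-1.6501, 9.9546)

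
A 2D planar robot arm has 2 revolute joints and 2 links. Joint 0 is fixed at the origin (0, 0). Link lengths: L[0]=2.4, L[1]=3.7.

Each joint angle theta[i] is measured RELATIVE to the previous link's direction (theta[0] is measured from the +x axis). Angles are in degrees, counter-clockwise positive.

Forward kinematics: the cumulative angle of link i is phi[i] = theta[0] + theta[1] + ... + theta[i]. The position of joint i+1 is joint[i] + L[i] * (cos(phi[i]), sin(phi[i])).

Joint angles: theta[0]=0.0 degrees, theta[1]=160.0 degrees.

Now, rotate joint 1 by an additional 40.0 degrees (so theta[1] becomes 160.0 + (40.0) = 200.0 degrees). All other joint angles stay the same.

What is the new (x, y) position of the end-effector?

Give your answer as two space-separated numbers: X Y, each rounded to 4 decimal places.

Answer: -1.0769 -1.2655

Derivation:
joint[0] = (0.0000, 0.0000)  (base)
link 0: phi[0] = 0 = 0 deg
  cos(0 deg) = 1.0000, sin(0 deg) = 0.0000
  joint[1] = (0.0000, 0.0000) + 2.4 * (1.0000, 0.0000) = (0.0000 + 2.4000, 0.0000 + 0.0000) = (2.4000, 0.0000)
link 1: phi[1] = 0 + 200 = 200 deg
  cos(200 deg) = -0.9397, sin(200 deg) = -0.3420
  joint[2] = (2.4000, 0.0000) + 3.7 * (-0.9397, -0.3420) = (2.4000 + -3.4769, 0.0000 + -1.2655) = (-1.0769, -1.2655)
End effector: (-1.0769, -1.2655)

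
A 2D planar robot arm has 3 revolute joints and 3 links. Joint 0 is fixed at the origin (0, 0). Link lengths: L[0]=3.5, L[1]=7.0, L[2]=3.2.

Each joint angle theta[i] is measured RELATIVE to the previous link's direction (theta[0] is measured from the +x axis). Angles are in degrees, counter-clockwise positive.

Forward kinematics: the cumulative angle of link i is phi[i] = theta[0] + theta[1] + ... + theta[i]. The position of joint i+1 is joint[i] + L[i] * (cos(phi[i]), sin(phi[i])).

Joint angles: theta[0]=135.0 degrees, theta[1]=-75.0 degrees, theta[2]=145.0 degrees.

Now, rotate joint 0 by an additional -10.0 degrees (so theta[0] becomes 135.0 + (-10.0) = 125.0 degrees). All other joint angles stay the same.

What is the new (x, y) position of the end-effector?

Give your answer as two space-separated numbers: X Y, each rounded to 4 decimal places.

joint[0] = (0.0000, 0.0000)  (base)
link 0: phi[0] = 125 = 125 deg
  cos(125 deg) = -0.5736, sin(125 deg) = 0.8192
  joint[1] = (0.0000, 0.0000) + 3.5 * (-0.5736, 0.8192) = (0.0000 + -2.0075, 0.0000 + 2.8670) = (-2.0075, 2.8670)
link 1: phi[1] = 125 + -75 = 50 deg
  cos(50 deg) = 0.6428, sin(50 deg) = 0.7660
  joint[2] = (-2.0075, 2.8670) + 7 * (0.6428, 0.7660) = (-2.0075 + 4.4995, 2.8670 + 5.3623) = (2.4920, 8.2293)
link 2: phi[2] = 125 + -75 + 145 = 195 deg
  cos(195 deg) = -0.9659, sin(195 deg) = -0.2588
  joint[3] = (2.4920, 8.2293) + 3.2 * (-0.9659, -0.2588) = (2.4920 + -3.0910, 8.2293 + -0.8282) = (-0.5990, 7.4011)
End effector: (-0.5990, 7.4011)

Answer: -0.5990 7.4011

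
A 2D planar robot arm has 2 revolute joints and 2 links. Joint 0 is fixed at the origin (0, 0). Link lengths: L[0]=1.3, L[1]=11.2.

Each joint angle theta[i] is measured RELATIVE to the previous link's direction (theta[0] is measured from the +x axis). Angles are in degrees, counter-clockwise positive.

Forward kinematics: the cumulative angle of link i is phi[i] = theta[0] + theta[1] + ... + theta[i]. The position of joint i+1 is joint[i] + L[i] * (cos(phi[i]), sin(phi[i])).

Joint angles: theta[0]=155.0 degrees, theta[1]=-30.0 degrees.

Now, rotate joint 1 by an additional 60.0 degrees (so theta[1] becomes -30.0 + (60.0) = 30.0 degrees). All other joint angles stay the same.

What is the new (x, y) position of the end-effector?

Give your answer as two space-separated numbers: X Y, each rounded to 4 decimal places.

Answer: -12.3356 -0.4267

Derivation:
joint[0] = (0.0000, 0.0000)  (base)
link 0: phi[0] = 155 = 155 deg
  cos(155 deg) = -0.9063, sin(155 deg) = 0.4226
  joint[1] = (0.0000, 0.0000) + 1.3 * (-0.9063, 0.4226) = (0.0000 + -1.1782, 0.0000 + 0.5494) = (-1.1782, 0.5494)
link 1: phi[1] = 155 + 30 = 185 deg
  cos(185 deg) = -0.9962, sin(185 deg) = -0.0872
  joint[2] = (-1.1782, 0.5494) + 11.2 * (-0.9962, -0.0872) = (-1.1782 + -11.1574, 0.5494 + -0.9761) = (-12.3356, -0.4267)
End effector: (-12.3356, -0.4267)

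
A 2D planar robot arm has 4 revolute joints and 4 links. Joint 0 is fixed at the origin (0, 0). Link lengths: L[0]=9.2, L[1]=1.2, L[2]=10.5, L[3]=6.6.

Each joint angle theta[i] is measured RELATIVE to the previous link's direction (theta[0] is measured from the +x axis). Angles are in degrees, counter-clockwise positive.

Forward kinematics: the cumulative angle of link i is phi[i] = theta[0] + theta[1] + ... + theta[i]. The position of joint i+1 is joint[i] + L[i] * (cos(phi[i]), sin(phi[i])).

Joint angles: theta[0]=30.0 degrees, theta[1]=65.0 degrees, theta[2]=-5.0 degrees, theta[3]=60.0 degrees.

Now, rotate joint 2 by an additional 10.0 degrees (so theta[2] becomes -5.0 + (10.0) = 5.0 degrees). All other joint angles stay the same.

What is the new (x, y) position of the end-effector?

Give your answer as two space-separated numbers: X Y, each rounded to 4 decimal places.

Answer: -0.1624 18.3932

Derivation:
joint[0] = (0.0000, 0.0000)  (base)
link 0: phi[0] = 30 = 30 deg
  cos(30 deg) = 0.8660, sin(30 deg) = 0.5000
  joint[1] = (0.0000, 0.0000) + 9.2 * (0.8660, 0.5000) = (0.0000 + 7.9674, 0.0000 + 4.6000) = (7.9674, 4.6000)
link 1: phi[1] = 30 + 65 = 95 deg
  cos(95 deg) = -0.0872, sin(95 deg) = 0.9962
  joint[2] = (7.9674, 4.6000) + 1.2 * (-0.0872, 0.9962) = (7.9674 + -0.1046, 4.6000 + 1.1954) = (7.8628, 5.7954)
link 2: phi[2] = 30 + 65 + 5 = 100 deg
  cos(100 deg) = -0.1736, sin(100 deg) = 0.9848
  joint[3] = (7.8628, 5.7954) + 10.5 * (-0.1736, 0.9848) = (7.8628 + -1.8233, 5.7954 + 10.3405) = (6.0395, 16.1359)
link 3: phi[3] = 30 + 65 + 5 + 60 = 160 deg
  cos(160 deg) = -0.9397, sin(160 deg) = 0.3420
  joint[4] = (6.0395, 16.1359) + 6.6 * (-0.9397, 0.3420) = (6.0395 + -6.2020, 16.1359 + 2.2573) = (-0.1624, 18.3932)
End effector: (-0.1624, 18.3932)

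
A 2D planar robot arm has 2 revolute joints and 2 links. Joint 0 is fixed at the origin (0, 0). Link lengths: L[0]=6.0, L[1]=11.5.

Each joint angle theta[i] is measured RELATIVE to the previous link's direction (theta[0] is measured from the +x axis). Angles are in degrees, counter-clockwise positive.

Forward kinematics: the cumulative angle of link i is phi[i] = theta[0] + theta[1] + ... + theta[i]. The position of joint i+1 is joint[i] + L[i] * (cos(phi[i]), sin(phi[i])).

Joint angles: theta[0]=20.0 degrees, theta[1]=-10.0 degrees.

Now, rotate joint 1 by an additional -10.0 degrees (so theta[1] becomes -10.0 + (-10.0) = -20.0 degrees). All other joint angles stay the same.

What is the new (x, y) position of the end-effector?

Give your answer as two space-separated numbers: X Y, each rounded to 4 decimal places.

joint[0] = (0.0000, 0.0000)  (base)
link 0: phi[0] = 20 = 20 deg
  cos(20 deg) = 0.9397, sin(20 deg) = 0.3420
  joint[1] = (0.0000, 0.0000) + 6 * (0.9397, 0.3420) = (0.0000 + 5.6382, 0.0000 + 2.0521) = (5.6382, 2.0521)
link 1: phi[1] = 20 + -20 = 0 deg
  cos(0 deg) = 1.0000, sin(0 deg) = 0.0000
  joint[2] = (5.6382, 2.0521) + 11.5 * (1.0000, 0.0000) = (5.6382 + 11.5000, 2.0521 + 0.0000) = (17.1382, 2.0521)
End effector: (17.1382, 2.0521)

Answer: 17.1382 2.0521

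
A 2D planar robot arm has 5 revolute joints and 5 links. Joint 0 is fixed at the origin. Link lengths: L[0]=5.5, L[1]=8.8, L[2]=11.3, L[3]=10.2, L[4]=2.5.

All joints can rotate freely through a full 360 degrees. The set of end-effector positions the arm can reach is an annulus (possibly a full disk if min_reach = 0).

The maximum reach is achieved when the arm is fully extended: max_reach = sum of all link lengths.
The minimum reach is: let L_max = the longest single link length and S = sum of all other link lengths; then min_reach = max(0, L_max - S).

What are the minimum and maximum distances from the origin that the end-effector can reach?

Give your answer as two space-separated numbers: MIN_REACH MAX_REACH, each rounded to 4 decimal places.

Link lengths: [5.5, 8.8, 11.3, 10.2, 2.5]
max_reach = 5.5 + 8.8 + 11.3 + 10.2 + 2.5 = 38.3
L_max = max([5.5, 8.8, 11.3, 10.2, 2.5]) = 11.3
S (sum of others) = 38.3 - 11.3 = 27
min_reach = max(0, 11.3 - 27) = max(0, -15.7) = 0

Answer: 0.0000 38.3000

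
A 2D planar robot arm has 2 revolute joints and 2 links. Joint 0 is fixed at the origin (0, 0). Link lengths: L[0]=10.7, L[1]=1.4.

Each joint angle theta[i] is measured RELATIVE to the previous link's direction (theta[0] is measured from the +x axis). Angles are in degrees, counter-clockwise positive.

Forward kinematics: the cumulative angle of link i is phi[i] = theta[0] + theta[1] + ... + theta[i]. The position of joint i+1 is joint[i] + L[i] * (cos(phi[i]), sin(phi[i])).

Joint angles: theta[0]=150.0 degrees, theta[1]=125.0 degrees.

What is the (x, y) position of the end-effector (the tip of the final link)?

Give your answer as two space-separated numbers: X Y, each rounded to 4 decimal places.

joint[0] = (0.0000, 0.0000)  (base)
link 0: phi[0] = 150 = 150 deg
  cos(150 deg) = -0.8660, sin(150 deg) = 0.5000
  joint[1] = (0.0000, 0.0000) + 10.7 * (-0.8660, 0.5000) = (0.0000 + -9.2665, 0.0000 + 5.3500) = (-9.2665, 5.3500)
link 1: phi[1] = 150 + 125 = 275 deg
  cos(275 deg) = 0.0872, sin(275 deg) = -0.9962
  joint[2] = (-9.2665, 5.3500) + 1.4 * (0.0872, -0.9962) = (-9.2665 + 0.1220, 5.3500 + -1.3947) = (-9.1445, 3.9553)
End effector: (-9.1445, 3.9553)

Answer: -9.1445 3.9553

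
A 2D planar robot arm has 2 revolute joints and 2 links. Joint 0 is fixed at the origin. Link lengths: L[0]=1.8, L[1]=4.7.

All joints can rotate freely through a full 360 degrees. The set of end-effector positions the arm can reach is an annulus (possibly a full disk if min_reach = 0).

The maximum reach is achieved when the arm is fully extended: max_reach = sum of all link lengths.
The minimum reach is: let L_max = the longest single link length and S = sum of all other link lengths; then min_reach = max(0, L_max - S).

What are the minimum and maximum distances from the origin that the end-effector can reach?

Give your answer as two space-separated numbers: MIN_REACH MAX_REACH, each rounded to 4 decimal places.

Link lengths: [1.8, 4.7]
max_reach = 1.8 + 4.7 = 6.5
L_max = max([1.8, 4.7]) = 4.7
S (sum of others) = 6.5 - 4.7 = 1.8
min_reach = max(0, 4.7 - 1.8) = max(0, 2.9) = 2.9

Answer: 2.9000 6.5000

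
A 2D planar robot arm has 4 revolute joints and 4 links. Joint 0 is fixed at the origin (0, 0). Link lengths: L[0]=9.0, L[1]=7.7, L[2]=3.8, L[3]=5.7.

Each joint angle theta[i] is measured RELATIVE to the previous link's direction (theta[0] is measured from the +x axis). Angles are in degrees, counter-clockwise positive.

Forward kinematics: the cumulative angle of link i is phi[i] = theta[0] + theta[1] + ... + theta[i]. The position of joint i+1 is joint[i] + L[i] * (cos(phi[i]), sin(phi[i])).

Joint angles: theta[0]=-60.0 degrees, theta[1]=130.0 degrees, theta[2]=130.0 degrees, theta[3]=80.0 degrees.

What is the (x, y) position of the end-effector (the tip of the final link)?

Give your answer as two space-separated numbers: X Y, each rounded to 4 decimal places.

joint[0] = (0.0000, 0.0000)  (base)
link 0: phi[0] = -60 = -60 deg
  cos(-60 deg) = 0.5000, sin(-60 deg) = -0.8660
  joint[1] = (0.0000, 0.0000) + 9 * (0.5000, -0.8660) = (0.0000 + 4.5000, 0.0000 + -7.7942) = (4.5000, -7.7942)
link 1: phi[1] = -60 + 130 = 70 deg
  cos(70 deg) = 0.3420, sin(70 deg) = 0.9397
  joint[2] = (4.5000, -7.7942) + 7.7 * (0.3420, 0.9397) = (4.5000 + 2.6336, -7.7942 + 7.2356) = (7.1336, -0.5586)
link 2: phi[2] = -60 + 130 + 130 = 200 deg
  cos(200 deg) = -0.9397, sin(200 deg) = -0.3420
  joint[3] = (7.1336, -0.5586) + 3.8 * (-0.9397, -0.3420) = (7.1336 + -3.5708, -0.5586 + -1.2997) = (3.5627, -1.8583)
link 3: phi[3] = -60 + 130 + 130 + 80 = 280 deg
  cos(280 deg) = 0.1736, sin(280 deg) = -0.9848
  joint[4] = (3.5627, -1.8583) + 5.7 * (0.1736, -0.9848) = (3.5627 + 0.9898, -1.8583 + -5.6134) = (4.5525, -7.4717)
End effector: (4.5525, -7.4717)

Answer: 4.5525 -7.4717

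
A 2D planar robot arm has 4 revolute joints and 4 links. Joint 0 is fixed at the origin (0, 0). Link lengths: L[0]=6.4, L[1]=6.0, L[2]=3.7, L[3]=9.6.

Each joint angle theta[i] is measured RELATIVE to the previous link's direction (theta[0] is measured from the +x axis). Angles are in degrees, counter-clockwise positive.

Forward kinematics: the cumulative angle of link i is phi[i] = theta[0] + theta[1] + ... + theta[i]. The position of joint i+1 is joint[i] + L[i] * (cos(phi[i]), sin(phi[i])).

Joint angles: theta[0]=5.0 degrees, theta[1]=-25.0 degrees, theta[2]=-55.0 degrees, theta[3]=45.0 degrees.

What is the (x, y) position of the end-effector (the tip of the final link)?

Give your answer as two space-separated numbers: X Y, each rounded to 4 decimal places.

Answer: 21.2853 -9.8682

Derivation:
joint[0] = (0.0000, 0.0000)  (base)
link 0: phi[0] = 5 = 5 deg
  cos(5 deg) = 0.9962, sin(5 deg) = 0.0872
  joint[1] = (0.0000, 0.0000) + 6.4 * (0.9962, 0.0872) = (0.0000 + 6.3756, 0.0000 + 0.5578) = (6.3756, 0.5578)
link 1: phi[1] = 5 + -25 = -20 deg
  cos(-20 deg) = 0.9397, sin(-20 deg) = -0.3420
  joint[2] = (6.3756, 0.5578) + 6 * (0.9397, -0.3420) = (6.3756 + 5.6382, 0.5578 + -2.0521) = (12.0138, -1.4943)
link 2: phi[2] = 5 + -25 + -55 = -75 deg
  cos(-75 deg) = 0.2588, sin(-75 deg) = -0.9659
  joint[3] = (12.0138, -1.4943) + 3.7 * (0.2588, -0.9659) = (12.0138 + 0.9576, -1.4943 + -3.5739) = (12.9714, -5.0682)
link 3: phi[3] = 5 + -25 + -55 + 45 = -30 deg
  cos(-30 deg) = 0.8660, sin(-30 deg) = -0.5000
  joint[4] = (12.9714, -5.0682) + 9.6 * (0.8660, -0.5000) = (12.9714 + 8.3138, -5.0682 + -4.8000) = (21.2853, -9.8682)
End effector: (21.2853, -9.8682)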